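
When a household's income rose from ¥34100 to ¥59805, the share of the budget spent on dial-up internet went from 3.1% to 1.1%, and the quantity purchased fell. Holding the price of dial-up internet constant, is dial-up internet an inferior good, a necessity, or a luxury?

inferior good

Quantity demanded falls as income rises, so η < 0.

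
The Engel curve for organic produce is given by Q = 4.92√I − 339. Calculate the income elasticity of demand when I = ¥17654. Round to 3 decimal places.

1.039

At I = 17654: Q = 314.712.
dQ/dI = 4.92/(2√I) = 0.0185146 at this income.
η = (dQ/dI)·(I/Q) = 0.0185146 × (17654/314.712) = 1.039.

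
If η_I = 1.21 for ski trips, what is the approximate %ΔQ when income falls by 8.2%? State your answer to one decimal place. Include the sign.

%ΔQ ≈ η × %ΔI = 1.21 × (-8.2%) = -9.9%.

-9.9%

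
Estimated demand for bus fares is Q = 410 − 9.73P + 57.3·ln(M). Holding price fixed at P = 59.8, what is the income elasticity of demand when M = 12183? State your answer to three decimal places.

At P = 59.8, M = 12183: Q = 367.213.
Holding P constant, ∂Q/∂M = 57.3/M = 0.00470328.
η_M = (∂Q/∂M)·(M/Q) = 0.00470328 × (12183/367.213) = 0.156.

0.156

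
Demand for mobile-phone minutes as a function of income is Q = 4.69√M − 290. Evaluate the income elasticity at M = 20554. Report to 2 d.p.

0.88

At M = 20554: Q = 382.390.
dQ/dM = 4.69/(2√M) = 0.0163567 at this income.
η = (dQ/dM)·(M/Q) = 0.0163567 × (20554/382.390) = 0.88.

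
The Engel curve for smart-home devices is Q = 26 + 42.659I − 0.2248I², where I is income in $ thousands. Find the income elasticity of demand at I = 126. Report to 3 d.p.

-0.962

At I = 126: Q = 1832.1092.
dQ/dI = 42.659 − 0.4496I = -13.99060.
η = (dQ/dI)·(I/Q) = -13.99060 × (126/1832.1092) = -0.962.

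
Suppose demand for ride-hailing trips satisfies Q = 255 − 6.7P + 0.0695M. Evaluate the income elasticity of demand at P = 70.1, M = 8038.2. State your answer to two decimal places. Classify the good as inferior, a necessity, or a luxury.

At P = 70.1, M = 8038.2: Q = 343.985.
Holding P constant, ∂Q/∂M = 0.0695.
η_M = (∂Q/∂M)·(M/Q) = 0.0695 × (8038.2/343.985) = 1.62.
Since η > 1, this is a luxury.

1.62 (luxury)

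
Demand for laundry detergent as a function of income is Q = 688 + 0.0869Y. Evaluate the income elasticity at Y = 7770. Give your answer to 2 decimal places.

At Y = 7770: Q = 1363.213.
dQ/dY = 0.0869.
η = (dQ/dY)·(Y/Q) = 0.0869 × (7770/1363.213) = 0.50.

0.50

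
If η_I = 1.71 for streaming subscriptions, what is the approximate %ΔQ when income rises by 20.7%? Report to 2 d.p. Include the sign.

35.40%

%ΔQ ≈ η × %ΔI = 1.71 × 20.7% = 35.40%.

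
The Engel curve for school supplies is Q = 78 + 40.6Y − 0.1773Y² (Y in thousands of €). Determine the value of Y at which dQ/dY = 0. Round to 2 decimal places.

dQ/dY = 40.6 − 0.3546Y.
The good is inferior where dQ/dY < 0. Setting dQ/dY = 0 gives Y = 40.6 / 0.3546 = 114.50.

114.50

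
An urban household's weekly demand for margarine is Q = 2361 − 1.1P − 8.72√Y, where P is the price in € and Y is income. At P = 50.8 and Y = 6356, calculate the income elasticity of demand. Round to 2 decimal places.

-0.22

At P = 50.8, Y = 6356: Q = 1609.922.
Holding P constant, ∂Q/∂Y = -8.72/(2√Y) = -0.0546883.
η_Y = (∂Q/∂Y)·(Y/Q) = -0.0546883 × (6356/1609.922) = -0.22.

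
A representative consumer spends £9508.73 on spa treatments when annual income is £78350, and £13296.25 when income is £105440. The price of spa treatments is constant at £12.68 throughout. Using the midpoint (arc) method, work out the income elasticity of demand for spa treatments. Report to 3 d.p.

1.127

With a constant price, Q₁ = 9508.73/12.68 = 749.900 and Q₂ = 13296.25/12.68 = 1048.600 (equivalently, work directly with expenditure since P cancels).
Midpoint %ΔQ = (13296.25 − 9508.73)/11402.49 = 0.33217; midpoint %ΔI = (105440 − 78350)/91895 = 0.29479.
η = 0.33217 / 0.29479 = 1.127.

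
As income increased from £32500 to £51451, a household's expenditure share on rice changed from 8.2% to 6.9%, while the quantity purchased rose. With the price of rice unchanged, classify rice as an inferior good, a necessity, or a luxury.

Quantity rises but the budget share falls as income rises, so 0 < η < 1.

necessity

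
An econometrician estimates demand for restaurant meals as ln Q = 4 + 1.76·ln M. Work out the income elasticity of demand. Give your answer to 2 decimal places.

1.76

In a log-linear demand, the coefficient on ln M is the income elasticity.
So η = 1.76.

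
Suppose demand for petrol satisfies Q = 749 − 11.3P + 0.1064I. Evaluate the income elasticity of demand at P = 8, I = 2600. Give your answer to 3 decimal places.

At P = 8, I = 2600: Q = 935.240.
Holding P constant, ∂Q/∂I = 0.1064.
η_I = (∂Q/∂I)·(I/Q) = 0.1064 × (2600/935.240) = 0.296.

0.296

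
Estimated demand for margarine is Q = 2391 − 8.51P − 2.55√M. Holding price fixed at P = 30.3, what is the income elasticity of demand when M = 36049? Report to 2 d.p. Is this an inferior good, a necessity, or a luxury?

At P = 30.3, M = 36049: Q = 1648.989.
Holding P constant, ∂Q/∂M = -2.55/(2√M) = -0.00671527.
η_M = (∂Q/∂M)·(M/Q) = -0.00671527 × (36049/1648.989) = -0.15.
Since η < 0, this is an inferior good.

-0.15 (inferior good)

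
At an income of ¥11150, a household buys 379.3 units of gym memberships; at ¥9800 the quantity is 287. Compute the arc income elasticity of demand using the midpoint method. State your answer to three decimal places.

ΔQ = 287 − 379.3 = -92.3; midpoint Q̄ = (379.3 + 287)/2 = 333.15.
ΔI = 9800 − 11150 = -1350; midpoint Ī = (11150 + 9800)/2 = 10475.
η = (ΔQ/Q̄) ÷ (ΔI/Ī) = (-92.3/333.15) ÷ (-1350/10475) = 2.150.

2.150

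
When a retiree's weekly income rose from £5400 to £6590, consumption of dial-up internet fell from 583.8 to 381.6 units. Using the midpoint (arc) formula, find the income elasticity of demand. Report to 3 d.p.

ΔQ = 381.6 − 583.8 = -202.2; midpoint Q̄ = (583.8 + 381.6)/2 = 482.7.
ΔI = 6590 − 5400 = 1190; midpoint Ī = (5400 + 6590)/2 = 5995.
η = (ΔQ/Q̄) ÷ (ΔI/Ī) = (-202.2/482.7) ÷ (1190/5995) = -2.110.

-2.110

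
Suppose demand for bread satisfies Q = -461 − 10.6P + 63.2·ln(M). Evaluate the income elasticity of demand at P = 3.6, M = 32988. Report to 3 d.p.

0.399

At P = 3.6, M = 32988: Q = 158.366.
Holding P constant, ∂Q/∂M = 63.2/M = 0.00191585.
η_M = (∂Q/∂M)·(M/Q) = 0.00191585 × (32988/158.366) = 0.399.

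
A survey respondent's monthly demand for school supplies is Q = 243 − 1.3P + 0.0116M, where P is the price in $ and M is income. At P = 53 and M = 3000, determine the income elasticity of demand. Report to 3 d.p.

0.167

At P = 53, M = 3000: Q = 208.900.
Holding P constant, ∂Q/∂M = 0.0116.
η_M = (∂Q/∂M)·(M/Q) = 0.0116 × (3000/208.900) = 0.167.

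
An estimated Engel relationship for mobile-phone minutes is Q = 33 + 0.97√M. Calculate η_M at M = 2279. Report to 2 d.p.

0.29

At M = 2279: Q = 79.307.
dQ/dM = 0.97/(2√M) = 0.0101594 at this income.
η = (dQ/dM)·(M/Q) = 0.0101594 × (2279/79.307) = 0.29.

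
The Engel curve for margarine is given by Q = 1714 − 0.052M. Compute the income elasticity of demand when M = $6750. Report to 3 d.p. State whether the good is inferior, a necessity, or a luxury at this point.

At M = 6750: Q = 1363.000.
dQ/dM = −0.052.
η = (dQ/dM)·(M/Q) = -0.052 × (6750/1363.000) = -0.258.
Since η < 0, the good is an inferior good.

-0.258 (inferior good)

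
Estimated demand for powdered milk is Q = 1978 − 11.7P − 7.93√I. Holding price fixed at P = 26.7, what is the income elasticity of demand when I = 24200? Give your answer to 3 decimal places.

At P = 26.7, I = 24200: Q = 431.992.
Holding P constant, ∂Q/∂I = -7.93/(2√I) = -0.025488.
η_I = (∂Q/∂I)·(I/Q) = -0.025488 × (24200/431.992) = -1.428.

-1.428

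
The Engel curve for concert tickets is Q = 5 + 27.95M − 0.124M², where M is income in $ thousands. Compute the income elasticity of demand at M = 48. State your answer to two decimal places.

At M = 48: Q = 1060.9040.
dQ/dM = 27.95 − 0.248M = 16.04600.
η = (dQ/dM)·(M/Q) = 16.04600 × (48/1060.9040) = 0.73.

0.73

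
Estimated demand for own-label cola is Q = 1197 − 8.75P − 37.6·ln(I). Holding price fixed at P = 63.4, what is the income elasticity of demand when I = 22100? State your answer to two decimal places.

At P = 63.4, I = 22100: Q = 266.125.
Holding P constant, ∂Q/∂I = -37.6/I = -0.00170136.
η_I = (∂Q/∂I)·(I/Q) = -0.00170136 × (22100/266.125) = -0.14.

-0.14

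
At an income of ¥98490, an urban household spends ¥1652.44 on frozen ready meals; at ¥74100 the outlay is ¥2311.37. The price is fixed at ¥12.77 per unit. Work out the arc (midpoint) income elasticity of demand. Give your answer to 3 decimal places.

-1.176

With a constant price, Q₁ = 1652.44/12.77 = 129.400 and Q₂ = 2311.37/12.77 = 181.000 (equivalently, work directly with expenditure since P cancels).
Midpoint %ΔQ = (2311.37 − 1652.44)/1981.91 = 0.33247; midpoint %ΔI = (74100 − 98490)/86295 = -0.28264.
η = 0.33247 / -0.28264 = -1.176.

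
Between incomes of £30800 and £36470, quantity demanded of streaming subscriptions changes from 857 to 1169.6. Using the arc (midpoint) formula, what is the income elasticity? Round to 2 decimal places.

ΔQ = 1169.6 − 857 = 312.6; midpoint Q̄ = (857 + 1169.6)/2 = 1013.3.
ΔI = 36470 − 30800 = 5670; midpoint Ī = (30800 + 36470)/2 = 33635.
η = (ΔQ/Q̄) ÷ (ΔI/Ī) = (312.6/1013.3) ÷ (5670/33635) = 1.83.

1.83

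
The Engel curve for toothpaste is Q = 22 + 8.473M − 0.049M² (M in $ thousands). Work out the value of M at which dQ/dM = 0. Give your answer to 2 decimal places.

86.46

dQ/dM = 8.473 − 0.098M.
The good is inferior where dQ/dM < 0. Setting dQ/dM = 0 gives M = 8.473 / 0.098 = 86.46.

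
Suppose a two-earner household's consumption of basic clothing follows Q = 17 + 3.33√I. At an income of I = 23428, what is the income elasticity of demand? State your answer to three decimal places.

0.484

At I = 23428: Q = 526.697.
dQ/dI = 3.33/(2√I) = 0.0108779 at this income.
η = (dQ/dI)·(I/Q) = 0.0108779 × (23428/526.697) = 0.484.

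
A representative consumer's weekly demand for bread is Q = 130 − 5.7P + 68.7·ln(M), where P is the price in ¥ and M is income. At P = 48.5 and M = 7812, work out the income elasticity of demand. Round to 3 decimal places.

0.146

At P = 48.5, M = 7812: Q = 469.337.
Holding P constant, ∂Q/∂M = 68.7/M = 0.00879416.
η_M = (∂Q/∂M)·(M/Q) = 0.00879416 × (7812/469.337) = 0.146.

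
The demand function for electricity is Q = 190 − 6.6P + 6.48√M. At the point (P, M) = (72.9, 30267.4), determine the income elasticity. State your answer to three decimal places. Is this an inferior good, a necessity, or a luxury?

At P = 72.9, M = 30267.4: Q = 836.220.
Holding P constant, ∂Q/∂M = 6.48/(2√M) = 0.0186233.
η_M = (∂Q/∂M)·(M/Q) = 0.0186233 × (30267.4/836.220) = 0.674.
Since 0 < η < 1, this is a necessity.

0.674 (necessity)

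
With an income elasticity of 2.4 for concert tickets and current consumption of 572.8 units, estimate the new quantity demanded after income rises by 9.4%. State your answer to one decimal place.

702.0

%ΔQ ≈ η × %ΔI = 2.4 × 9.4% = 22.56%.
New Q ≈ 572.8 × (1 + 0.2256) = 702.0.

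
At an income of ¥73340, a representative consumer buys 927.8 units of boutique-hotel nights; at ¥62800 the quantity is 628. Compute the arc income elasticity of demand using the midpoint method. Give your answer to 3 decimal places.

2.489

ΔQ = 628 − 927.8 = -299.8; midpoint Q̄ = (927.8 + 628)/2 = 777.9.
ΔI = 62800 − 73340 = -10540; midpoint Ī = (73340 + 62800)/2 = 68070.
η = (ΔQ/Q̄) ÷ (ΔI/Ī) = (-299.8/777.9) ÷ (-10540/68070) = 2.489.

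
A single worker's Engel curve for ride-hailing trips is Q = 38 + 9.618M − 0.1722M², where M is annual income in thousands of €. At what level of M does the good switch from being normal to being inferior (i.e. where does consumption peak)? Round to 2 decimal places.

dQ/dM = 9.618 − 0.3444M.
The good is inferior where dQ/dM < 0. Setting dQ/dM = 0 gives M = 9.618 / 0.3444 = 27.93.

27.93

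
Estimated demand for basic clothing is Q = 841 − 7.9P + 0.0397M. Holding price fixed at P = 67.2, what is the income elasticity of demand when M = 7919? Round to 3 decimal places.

At P = 67.2, M = 7919: Q = 624.504.
Holding P constant, ∂Q/∂M = 0.0397.
η_M = (∂Q/∂M)·(M/Q) = 0.0397 × (7919/624.504) = 0.503.

0.503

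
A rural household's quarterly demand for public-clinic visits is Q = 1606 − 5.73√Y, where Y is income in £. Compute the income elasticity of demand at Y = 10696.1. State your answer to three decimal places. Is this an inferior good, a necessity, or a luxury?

At Y = 10696.1: Q = 1013.392.
dQ/dY = -5.73/(2√Y) = -0.027702 at this income.
η = (dQ/dY)·(Y/Q) = -0.027702 × (10696.1/1013.392) = -0.292.
Since η < 0, the good is an inferior good.

-0.292 (inferior good)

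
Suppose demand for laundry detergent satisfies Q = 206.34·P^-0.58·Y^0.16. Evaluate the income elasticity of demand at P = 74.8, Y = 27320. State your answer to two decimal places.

For a multiplicative demand Q = A·P^α·Y^β, the income elasticity is β everywhere.
Here β = 0.16, so η = 0.16.

0.16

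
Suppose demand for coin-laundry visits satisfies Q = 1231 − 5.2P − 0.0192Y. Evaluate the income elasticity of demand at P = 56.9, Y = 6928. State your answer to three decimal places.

-0.166

At P = 56.9, Y = 6928: Q = 802.102.
Holding P constant, ∂Q/∂Y = −0.0192.
η_Y = (∂Q/∂Y)·(Y/Q) = -0.0192 × (6928/802.102) = -0.166.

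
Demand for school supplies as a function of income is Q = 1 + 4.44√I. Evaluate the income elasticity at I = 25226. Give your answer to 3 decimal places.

0.499

At I = 25226: Q = 706.192.
dQ/dI = 4.44/(2√I) = 0.0139775 at this income.
η = (dQ/dI)·(I/Q) = 0.0139775 × (25226/706.192) = 0.499.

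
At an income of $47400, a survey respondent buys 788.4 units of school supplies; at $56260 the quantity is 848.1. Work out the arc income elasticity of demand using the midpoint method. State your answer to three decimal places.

0.427

ΔQ = 848.1 − 788.4 = 59.7; midpoint Q̄ = (788.4 + 848.1)/2 = 818.25.
ΔI = 56260 − 47400 = 8860; midpoint Ī = (47400 + 56260)/2 = 51830.
η = (ΔQ/Q̄) ÷ (ΔI/Ī) = (59.7/818.25) ÷ (8860/51830) = 0.427.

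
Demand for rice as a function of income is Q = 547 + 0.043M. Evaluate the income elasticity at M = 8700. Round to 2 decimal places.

0.41

At M = 8700: Q = 921.100.
dQ/dM = 0.043.
η = (dQ/dM)·(M/Q) = 0.043 × (8700/921.100) = 0.41.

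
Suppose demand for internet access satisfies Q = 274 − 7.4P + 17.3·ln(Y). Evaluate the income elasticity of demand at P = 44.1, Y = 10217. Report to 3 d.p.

0.161

At P = 44.1, Y = 10217: Q = 107.370.
Holding P constant, ∂Q/∂Y = 17.3/Y = 0.00169326.
η_Y = (∂Q/∂Y)·(Y/Q) = 0.00169326 × (10217/107.370) = 0.161.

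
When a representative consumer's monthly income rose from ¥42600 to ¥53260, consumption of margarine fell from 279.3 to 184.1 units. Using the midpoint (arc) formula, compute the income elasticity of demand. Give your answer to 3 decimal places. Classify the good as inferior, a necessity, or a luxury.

-1.847 (inferior good)

ΔQ = 184.1 − 279.3 = -95.2; midpoint Q̄ = (279.3 + 184.1)/2 = 231.7.
ΔI = 53260 − 42600 = 10660; midpoint Ī = (42600 + 53260)/2 = 47930.
η = (ΔQ/Q̄) ÷ (ΔI/Ī) = (-95.2/231.7) ÷ (10660/47930) = -1.847.
η < 0 ⇒ inferior good.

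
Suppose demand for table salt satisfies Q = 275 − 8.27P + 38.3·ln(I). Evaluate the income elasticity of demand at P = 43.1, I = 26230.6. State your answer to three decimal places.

At P = 43.1, I = 26230.6: Q = 308.253.
Holding P constant, ∂Q/∂I = 38.3/I = 0.00146013.
η_I = (∂Q/∂I)·(I/Q) = 0.00146013 × (26230.6/308.253) = 0.124.

0.124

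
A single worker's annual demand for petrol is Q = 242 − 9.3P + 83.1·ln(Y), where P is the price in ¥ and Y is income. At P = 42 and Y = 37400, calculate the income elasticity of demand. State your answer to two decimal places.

At P = 42, Y = 37400: Q = 726.395.
Holding P constant, ∂Q/∂Y = 83.1/Y = 0.00222193.
η_Y = (∂Q/∂Y)·(Y/Q) = 0.00222193 × (37400/726.395) = 0.11.

0.11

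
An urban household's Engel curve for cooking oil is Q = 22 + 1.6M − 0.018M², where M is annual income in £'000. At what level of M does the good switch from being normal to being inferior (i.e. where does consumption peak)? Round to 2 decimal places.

dQ/dM = 1.6 − 0.036M.
The good is inferior where dQ/dM < 0. Setting dQ/dM = 0 gives M = 1.6 / 0.036 = 44.44.

44.44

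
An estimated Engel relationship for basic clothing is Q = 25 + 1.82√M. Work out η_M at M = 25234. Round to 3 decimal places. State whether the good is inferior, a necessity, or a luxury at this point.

At M = 25234: Q = 314.111.
dQ/dM = 1.82/(2√M) = 0.0057286 at this income.
η = (dQ/dM)·(M/Q) = 0.0057286 × (25234/314.111) = 0.460.
Since 0 < η < 1, the good is a necessity.

0.460 (necessity)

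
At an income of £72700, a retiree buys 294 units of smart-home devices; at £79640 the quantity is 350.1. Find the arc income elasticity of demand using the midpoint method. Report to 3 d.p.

1.912

ΔQ = 350.1 − 294 = 56.1; midpoint Q̄ = (294 + 350.1)/2 = 322.05.
ΔI = 79640 − 72700 = 6940; midpoint Ī = (72700 + 79640)/2 = 76170.
η = (ΔQ/Q̄) ÷ (ΔI/Ī) = (56.1/322.05) ÷ (6940/76170) = 1.912.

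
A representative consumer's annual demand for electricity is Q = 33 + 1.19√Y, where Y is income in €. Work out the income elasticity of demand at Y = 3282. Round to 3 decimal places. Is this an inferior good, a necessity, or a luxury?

At Y = 3282: Q = 101.174.
dQ/dY = 1.19/(2√Y) = 0.010386 at this income.
η = (dQ/dY)·(Y/Q) = 0.010386 × (3282/101.174) = 0.337.
Since 0 < η < 1, the good is a necessity.

0.337 (necessity)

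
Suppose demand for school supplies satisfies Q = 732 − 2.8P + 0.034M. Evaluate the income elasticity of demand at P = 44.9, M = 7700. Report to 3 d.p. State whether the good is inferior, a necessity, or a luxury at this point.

At P = 44.9, M = 7700: Q = 868.080.
Holding P constant, ∂Q/∂M = 0.034.
η_M = (∂Q/∂M)·(M/Q) = 0.034 × (7700/868.080) = 0.302.
Since 0 < η < 1, this is a necessity.

0.302 (necessity)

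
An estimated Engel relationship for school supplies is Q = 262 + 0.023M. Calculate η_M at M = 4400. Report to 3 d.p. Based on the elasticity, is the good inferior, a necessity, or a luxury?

0.279 (necessity)

At M = 4400: Q = 363.200.
dQ/dM = 0.023.
η = (dQ/dM)·(M/Q) = 0.023 × (4400/363.200) = 0.279.
Since 0 < η < 1, the good is a necessity.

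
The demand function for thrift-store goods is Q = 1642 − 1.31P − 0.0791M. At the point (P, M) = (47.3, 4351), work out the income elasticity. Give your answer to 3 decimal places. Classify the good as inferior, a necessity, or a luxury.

At P = 47.3, M = 4351: Q = 1235.873.
Holding P constant, ∂Q/∂M = −0.0791.
η_M = (∂Q/∂M)·(M/Q) = -0.0791 × (4351/1235.873) = -0.278.
Since η < 0, this is an inferior good.

-0.278 (inferior good)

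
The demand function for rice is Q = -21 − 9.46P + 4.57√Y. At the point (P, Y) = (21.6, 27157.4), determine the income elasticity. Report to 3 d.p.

0.713

At P = 21.6, Y = 27157.4: Q = 527.777.
Holding P constant, ∂Q/∂Y = 4.57/(2√Y) = 0.0138657.
η_Y = (∂Q/∂Y)·(Y/Q) = 0.0138657 × (27157.4/527.777) = 0.713.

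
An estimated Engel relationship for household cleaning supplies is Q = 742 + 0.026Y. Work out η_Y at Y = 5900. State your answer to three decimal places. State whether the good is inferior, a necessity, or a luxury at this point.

At Y = 5900: Q = 895.400.
dQ/dY = 0.026.
η = (dQ/dY)·(Y/Q) = 0.026 × (5900/895.400) = 0.171.
Since 0 < η < 1, the good is a necessity.

0.171 (necessity)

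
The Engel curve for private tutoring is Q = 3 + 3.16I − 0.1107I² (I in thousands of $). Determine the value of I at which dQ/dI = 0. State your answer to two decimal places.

dQ/dI = 3.16 − 0.2214I.
The good is inferior where dQ/dI < 0. Setting dQ/dI = 0 gives I = 3.16 / 0.2214 = 14.27.

14.27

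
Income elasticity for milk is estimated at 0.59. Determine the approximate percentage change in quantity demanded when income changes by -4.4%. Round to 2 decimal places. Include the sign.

-2.60%

%ΔQ ≈ η × %ΔI = 0.59 × (-4.4%) = -2.60%.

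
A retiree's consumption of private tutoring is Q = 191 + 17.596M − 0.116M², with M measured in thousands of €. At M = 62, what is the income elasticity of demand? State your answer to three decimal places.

0.238

At M = 62: Q = 836.0480.
dQ/dM = 17.596 − 0.232M = 3.21200.
η = (dQ/dM)·(M/Q) = 3.21200 × (62/836.0480) = 0.238.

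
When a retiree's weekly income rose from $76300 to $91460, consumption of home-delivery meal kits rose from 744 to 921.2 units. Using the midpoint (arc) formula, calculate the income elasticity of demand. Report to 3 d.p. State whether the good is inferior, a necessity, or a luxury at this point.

1.178 (luxury)

ΔQ = 921.2 − 744 = 177.2; midpoint Q̄ = (744 + 921.2)/2 = 832.6.
ΔI = 91460 − 76300 = 15160; midpoint Ī = (76300 + 91460)/2 = 83880.
η = (ΔQ/Q̄) ÷ (ΔI/Ī) = (177.2/832.6) ÷ (15160/83880) = 1.178.
η > 1 ⇒ luxury.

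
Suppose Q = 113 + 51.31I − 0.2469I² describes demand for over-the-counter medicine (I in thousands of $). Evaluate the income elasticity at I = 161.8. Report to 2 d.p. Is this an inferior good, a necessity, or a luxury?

At I = 161.8: Q = 1951.3036.
dQ/dI = 51.31 − 0.4938I = -28.58684.
η = (dQ/dI)·(I/Q) = -28.58684 × (161.8/1951.3036) = -2.37.
η < 0 ⇒ inferior good.

-2.37 (inferior good)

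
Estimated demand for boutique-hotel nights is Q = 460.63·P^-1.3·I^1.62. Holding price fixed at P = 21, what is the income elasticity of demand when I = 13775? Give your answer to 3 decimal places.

1.620

For a multiplicative demand Q = A·P^α·I^β, the income elasticity is β everywhere.
Here β = 1.62, so η = 1.620.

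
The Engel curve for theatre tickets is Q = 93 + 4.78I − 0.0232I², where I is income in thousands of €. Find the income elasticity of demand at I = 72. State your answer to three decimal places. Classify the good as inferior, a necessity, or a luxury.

At I = 72: Q = 316.8912.
dQ/dI = 4.78 − 0.0464I = 1.43920.
η = (dQ/dI)·(I/Q) = 1.43920 × (72/316.8912) = 0.327.
0 < η < 1 ⇒ necessity.

0.327 (necessity)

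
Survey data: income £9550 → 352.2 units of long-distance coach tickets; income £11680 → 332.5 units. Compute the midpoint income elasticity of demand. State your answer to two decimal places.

ΔQ = 332.5 − 352.2 = -19.7; midpoint Q̄ = (352.2 + 332.5)/2 = 342.35.
ΔI = 11680 − 9550 = 2130; midpoint Ī = (9550 + 11680)/2 = 10615.
η = (ΔQ/Q̄) ÷ (ΔI/Ī) = (-19.7/342.35) ÷ (2130/10615) = -0.29.

-0.29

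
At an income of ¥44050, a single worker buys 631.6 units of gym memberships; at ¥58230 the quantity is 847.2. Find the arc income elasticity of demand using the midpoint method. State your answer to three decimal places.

ΔQ = 847.2 − 631.6 = 215.6; midpoint Q̄ = (631.6 + 847.2)/2 = 739.4.
ΔI = 58230 − 44050 = 14180; midpoint Ī = (44050 + 58230)/2 = 51140.
η = (ΔQ/Q̄) ÷ (ΔI/Ī) = (215.6/739.4) ÷ (14180/51140) = 1.052.

1.052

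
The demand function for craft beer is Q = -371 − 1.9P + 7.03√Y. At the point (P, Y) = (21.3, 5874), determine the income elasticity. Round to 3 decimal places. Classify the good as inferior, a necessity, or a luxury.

2.116 (luxury)

At P = 21.3, Y = 5874: Q = 127.323.
Holding P constant, ∂Q/∂Y = 7.03/(2√Y) = 0.0458626.
η_Y = (∂Q/∂Y)·(Y/Q) = 0.0458626 × (5874/127.323) = 2.116.
Since η > 1, this is a luxury.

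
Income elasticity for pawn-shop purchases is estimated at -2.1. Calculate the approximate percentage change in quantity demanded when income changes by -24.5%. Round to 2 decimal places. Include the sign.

51.45%

%ΔQ ≈ η × %ΔI = -2.1 × (-24.5%) = 51.45%.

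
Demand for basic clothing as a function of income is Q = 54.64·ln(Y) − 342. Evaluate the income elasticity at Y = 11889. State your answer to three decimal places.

0.320

At Y = 11889: Q = 170.707.
dQ/dY = 54.64/Y = 0.00459584 at this income.
η = (dQ/dY)·(Y/Q) = 0.00459584 × (11889/170.707) = 0.320.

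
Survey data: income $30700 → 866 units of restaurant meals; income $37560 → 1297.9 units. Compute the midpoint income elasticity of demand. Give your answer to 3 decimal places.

ΔQ = 1297.9 − 866 = 431.9; midpoint Q̄ = (866 + 1297.9)/2 = 1081.95.
ΔI = 37560 − 30700 = 6860; midpoint Ī = (30700 + 37560)/2 = 34130.
η = (ΔQ/Q̄) ÷ (ΔI/Ī) = (431.9/1081.95) ÷ (6860/34130) = 1.986.

1.986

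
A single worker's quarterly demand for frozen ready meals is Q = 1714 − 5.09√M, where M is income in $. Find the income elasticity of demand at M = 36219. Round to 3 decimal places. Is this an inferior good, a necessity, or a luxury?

At M = 36219: Q = 745.307.
dQ/dM = -5.09/(2√M) = -0.0133727 at this income.
η = (dQ/dM)·(M/Q) = -0.0133727 × (36219/745.307) = -0.650.
Since η < 0, the good is an inferior good.

-0.650 (inferior good)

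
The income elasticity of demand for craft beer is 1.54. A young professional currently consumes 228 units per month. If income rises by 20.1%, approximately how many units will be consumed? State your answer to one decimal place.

298.6

%ΔQ ≈ η × %ΔI = 1.54 × 20.1% = 30.954%.
New Q ≈ 228 × (1 + 0.30954) = 298.6.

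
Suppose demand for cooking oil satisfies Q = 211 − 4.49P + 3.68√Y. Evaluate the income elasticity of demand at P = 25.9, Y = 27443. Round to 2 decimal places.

0.43

At P = 25.9, Y = 27443: Q = 704.335.
Holding P constant, ∂Q/∂Y = 3.68/(2√Y) = 0.0111071.
η_Y = (∂Q/∂Y)·(Y/Q) = 0.0111071 × (27443/704.335) = 0.43.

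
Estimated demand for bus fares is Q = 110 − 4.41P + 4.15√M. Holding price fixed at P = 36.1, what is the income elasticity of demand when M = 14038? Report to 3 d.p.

0.556

At P = 36.1, M = 14038: Q = 442.500.
Holding P constant, ∂Q/∂M = 4.15/(2√M) = 0.0175132.
η_M = (∂Q/∂M)·(M/Q) = 0.0175132 × (14038/442.500) = 0.556.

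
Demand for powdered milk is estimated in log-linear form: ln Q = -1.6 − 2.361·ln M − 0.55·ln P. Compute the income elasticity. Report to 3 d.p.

In a log-linear demand, the coefficient on ln M is the income elasticity.
So η = -2.361.

-2.361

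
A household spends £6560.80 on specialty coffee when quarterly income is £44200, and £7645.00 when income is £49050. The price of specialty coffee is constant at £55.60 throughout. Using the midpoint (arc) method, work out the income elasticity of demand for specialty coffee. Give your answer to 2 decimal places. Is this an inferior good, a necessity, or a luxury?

With a constant price, Q₁ = 6560.80/55.60 = 118.000 and Q₂ = 7645.00/55.60 = 137.500 (equivalently, work directly with expenditure since P cancels).
Midpoint %ΔQ = (7645.00 − 6560.80)/7102.90 = 0.15264; midpoint %ΔI = (49050 − 44200)/46625 = 0.10402.
η = 0.15264 / 0.10402 = 1.47.
η > 1 ⇒ luxury.

1.47 (luxury)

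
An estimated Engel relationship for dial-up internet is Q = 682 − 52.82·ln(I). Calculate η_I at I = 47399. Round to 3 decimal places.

-0.466

At I = 47399: Q = 113.321.
dQ/dI = -52.82/I = -0.00111437 at this income.
η = (dQ/dI)·(I/Q) = -0.00111437 × (47399/113.321) = -0.466.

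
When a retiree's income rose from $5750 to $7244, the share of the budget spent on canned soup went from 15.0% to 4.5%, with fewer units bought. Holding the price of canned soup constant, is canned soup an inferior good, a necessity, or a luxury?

inferior good

Quantity demanded falls as income rises, so η < 0.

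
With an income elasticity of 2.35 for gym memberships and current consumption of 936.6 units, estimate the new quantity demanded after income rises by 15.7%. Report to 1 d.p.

1282.2

%ΔQ ≈ η × %ΔI = 2.35 × 15.7% = 36.895%.
New Q ≈ 936.6 × (1 + 0.36895) = 1282.2.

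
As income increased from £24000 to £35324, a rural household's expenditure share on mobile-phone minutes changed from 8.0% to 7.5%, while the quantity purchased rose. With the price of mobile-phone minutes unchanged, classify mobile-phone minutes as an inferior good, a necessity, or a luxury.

Quantity rises but the budget share falls as income rises, so 0 < η < 1.

necessity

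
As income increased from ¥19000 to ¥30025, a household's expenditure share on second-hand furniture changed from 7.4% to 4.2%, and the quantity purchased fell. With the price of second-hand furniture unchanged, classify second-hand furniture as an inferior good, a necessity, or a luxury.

inferior good

Quantity demanded falls as income rises, so η < 0.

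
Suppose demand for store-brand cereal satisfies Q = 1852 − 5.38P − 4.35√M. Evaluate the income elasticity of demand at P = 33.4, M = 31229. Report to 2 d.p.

-0.43

At P = 33.4, M = 31229: Q = 903.588.
Holding P constant, ∂Q/∂M = -4.35/(2√M) = -0.0123078.
η_M = (∂Q/∂M)·(M/Q) = -0.0123078 × (31229/903.588) = -0.43.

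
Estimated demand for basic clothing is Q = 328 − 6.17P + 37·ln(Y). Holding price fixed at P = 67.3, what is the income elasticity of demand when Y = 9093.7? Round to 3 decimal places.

0.148

At P = 67.3, Y = 9093.7: Q = 250.026.
Holding P constant, ∂Q/∂Y = 37/Y = 0.00406875.
η_Y = (∂Q/∂Y)·(Y/Q) = 0.00406875 × (9093.7/250.026) = 0.148.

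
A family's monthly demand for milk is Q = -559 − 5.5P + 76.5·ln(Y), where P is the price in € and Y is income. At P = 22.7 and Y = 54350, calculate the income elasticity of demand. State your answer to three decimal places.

0.509

At P = 22.7, Y = 54350: Q = 150.245.
Holding P constant, ∂Q/∂Y = 76.5/Y = 0.00140754.
η_Y = (∂Q/∂Y)·(Y/Q) = 0.00140754 × (54350/150.245) = 0.509.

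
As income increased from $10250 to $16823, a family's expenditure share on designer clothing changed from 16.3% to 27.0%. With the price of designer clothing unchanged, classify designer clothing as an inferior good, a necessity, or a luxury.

luxury

The budget share rises as income rises, so η > 1.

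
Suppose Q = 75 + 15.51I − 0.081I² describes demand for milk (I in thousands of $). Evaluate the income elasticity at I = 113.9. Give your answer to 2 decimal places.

At I = 113.9: Q = 790.7590.
dQ/dI = 15.51 − 0.162I = -2.94180.
η = (dQ/dI)·(I/Q) = -2.94180 × (113.9/790.7590) = -0.42.

-0.42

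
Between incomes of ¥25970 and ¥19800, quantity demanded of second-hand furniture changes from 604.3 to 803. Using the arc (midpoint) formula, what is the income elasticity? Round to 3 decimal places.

ΔQ = 803 − 604.3 = 198.7; midpoint Q̄ = (604.3 + 803)/2 = 703.65.
ΔI = 19800 − 25970 = -6170; midpoint Ī = (25970 + 19800)/2 = 22885.
η = (ΔQ/Q̄) ÷ (ΔI/Ī) = (198.7/703.65) ÷ (-6170/22885) = -1.047.

-1.047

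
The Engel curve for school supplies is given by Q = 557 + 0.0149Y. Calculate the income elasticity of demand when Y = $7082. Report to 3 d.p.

0.159

At Y = 7082: Q = 662.522.
dQ/dY = 0.0149.
η = (dQ/dY)·(Y/Q) = 0.0149 × (7082/662.522) = 0.159.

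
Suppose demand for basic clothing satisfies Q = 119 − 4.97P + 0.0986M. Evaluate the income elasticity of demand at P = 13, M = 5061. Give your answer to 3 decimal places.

0.902

At P = 13, M = 5061: Q = 553.405.
Holding P constant, ∂Q/∂M = 0.0986.
η_M = (∂Q/∂M)·(M/Q) = 0.0986 × (5061/553.405) = 0.902.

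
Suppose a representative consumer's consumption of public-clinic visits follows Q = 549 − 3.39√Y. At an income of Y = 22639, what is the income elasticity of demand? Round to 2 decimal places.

-6.55

At Y = 22639: Q = 38.932.
dQ/dY = -3.39/(2√Y) = -0.0112653 at this income.
η = (dQ/dY)·(Y/Q) = -0.0112653 × (22639/38.932) = -6.55.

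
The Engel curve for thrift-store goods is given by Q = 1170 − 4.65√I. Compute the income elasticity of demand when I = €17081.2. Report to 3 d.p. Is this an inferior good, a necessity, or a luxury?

-0.540 (inferior good)

At I = 17081.2: Q = 562.268.
dQ/dI = -4.65/(2√I) = -0.0177895 at this income.
η = (dQ/dI)·(I/Q) = -0.0177895 × (17081.2/562.268) = -0.540.
Since η < 0, the good is an inferior good.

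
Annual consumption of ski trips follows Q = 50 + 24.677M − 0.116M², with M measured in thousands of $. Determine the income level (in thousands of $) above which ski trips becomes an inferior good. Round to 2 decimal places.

dQ/dM = 24.677 − 0.232M.
The good is inferior where dQ/dM < 0. Setting dQ/dM = 0 gives M = 24.677 / 0.232 = 106.37.

106.37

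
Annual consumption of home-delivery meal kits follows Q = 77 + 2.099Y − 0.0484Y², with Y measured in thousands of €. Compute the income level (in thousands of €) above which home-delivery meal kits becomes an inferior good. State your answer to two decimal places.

21.68

dQ/dY = 2.099 − 0.0968Y.
The good is inferior where dQ/dY < 0. Setting dQ/dY = 0 gives Y = 2.099 / 0.0968 = 21.68.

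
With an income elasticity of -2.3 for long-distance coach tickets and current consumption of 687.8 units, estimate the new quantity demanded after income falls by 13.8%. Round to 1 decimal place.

%ΔQ ≈ η × %ΔI = -2.3 × (-13.8%) = 31.74%.
New Q ≈ 687.8 × (1 + 0.3174) = 906.1.

906.1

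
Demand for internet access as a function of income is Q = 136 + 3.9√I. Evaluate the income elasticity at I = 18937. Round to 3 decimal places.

0.399

At I = 18937: Q = 672.686.
dQ/dI = 3.9/(2√I) = 0.0141703 at this income.
η = (dQ/dI)·(I/Q) = 0.0141703 × (18937/672.686) = 0.399.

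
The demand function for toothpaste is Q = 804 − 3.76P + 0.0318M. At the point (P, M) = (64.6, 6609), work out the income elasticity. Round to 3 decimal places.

At P = 64.6, M = 6609: Q = 771.270.
Holding P constant, ∂Q/∂M = 0.0318.
η_M = (∂Q/∂M)·(M/Q) = 0.0318 × (6609/771.270) = 0.272.

0.272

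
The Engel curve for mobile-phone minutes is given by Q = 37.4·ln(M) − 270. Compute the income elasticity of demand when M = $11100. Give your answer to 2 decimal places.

0.48

At M = 11100: Q = 78.370.
dQ/dM = 37.4/M = 0.00336937 at this income.
η = (dQ/dM)·(M/Q) = 0.00336937 × (11100/78.370) = 0.48.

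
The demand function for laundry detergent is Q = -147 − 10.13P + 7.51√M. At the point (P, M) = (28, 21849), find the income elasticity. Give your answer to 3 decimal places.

At P = 28, M = 21849: Q = 679.444.
Holding P constant, ∂Q/∂M = 7.51/(2√M) = 0.0254035.
η_M = (∂Q/∂M)·(M/Q) = 0.0254035 × (21849/679.444) = 0.817.

0.817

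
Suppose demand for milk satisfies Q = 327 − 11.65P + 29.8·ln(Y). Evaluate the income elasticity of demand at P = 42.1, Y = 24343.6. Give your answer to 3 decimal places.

0.217

At P = 42.1, Y = 24343.6: Q = 137.516.
Holding P constant, ∂Q/∂Y = 29.8/Y = 0.00122414.
η_Y = (∂Q/∂Y)·(Y/Q) = 0.00122414 × (24343.6/137.516) = 0.217.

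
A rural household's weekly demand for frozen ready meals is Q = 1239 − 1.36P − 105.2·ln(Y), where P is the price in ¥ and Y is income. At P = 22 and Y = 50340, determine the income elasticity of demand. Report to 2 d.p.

-1.50

At P = 22, Y = 50340: Q = 70.126.
Holding P constant, ∂Q/∂Y = -105.2/Y = -0.00208979.
η_Y = (∂Q/∂Y)·(Y/Q) = -0.00208979 × (50340/70.126) = -1.50.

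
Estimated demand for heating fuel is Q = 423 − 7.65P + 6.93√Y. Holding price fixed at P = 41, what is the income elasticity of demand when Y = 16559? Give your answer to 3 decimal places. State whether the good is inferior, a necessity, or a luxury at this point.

0.445 (necessity)

At P = 41, Y = 16559: Q = 1001.115.
Holding P constant, ∂Q/∂Y = 6.93/(2√Y) = 0.0269269.
η_Y = (∂Q/∂Y)·(Y/Q) = 0.0269269 × (16559/1001.115) = 0.445.
Since 0 < η < 1, this is a necessity.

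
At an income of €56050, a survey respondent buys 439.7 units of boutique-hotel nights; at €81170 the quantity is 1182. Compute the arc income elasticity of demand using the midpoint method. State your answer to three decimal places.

2.500

ΔQ = 1182 − 439.7 = 742.3; midpoint Q̄ = (439.7 + 1182)/2 = 810.85.
ΔI = 81170 − 56050 = 25120; midpoint Ī = (56050 + 81170)/2 = 68610.
η = (ΔQ/Q̄) ÷ (ΔI/Ī) = (742.3/810.85) ÷ (25120/68610) = 2.500.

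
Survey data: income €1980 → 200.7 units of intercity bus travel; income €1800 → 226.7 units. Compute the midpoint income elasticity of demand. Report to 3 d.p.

ΔQ = 226.7 − 200.7 = 26; midpoint Q̄ = (200.7 + 226.7)/2 = 213.7.
ΔI = 1800 − 1980 = -180; midpoint Ī = (1980 + 1800)/2 = 1890.
η = (ΔQ/Q̄) ÷ (ΔI/Ī) = (26/213.7) ÷ (-180/1890) = -1.277.

-1.277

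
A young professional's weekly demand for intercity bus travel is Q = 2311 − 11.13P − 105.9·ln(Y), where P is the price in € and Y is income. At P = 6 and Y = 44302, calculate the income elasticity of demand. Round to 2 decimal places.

At P = 6, Y = 44302: Q = 1111.219.
Holding P constant, ∂Q/∂Y = -105.9/Y = -0.00239041.
η_Y = (∂Q/∂Y)·(Y/Q) = -0.00239041 × (44302/1111.219) = -0.10.

-0.10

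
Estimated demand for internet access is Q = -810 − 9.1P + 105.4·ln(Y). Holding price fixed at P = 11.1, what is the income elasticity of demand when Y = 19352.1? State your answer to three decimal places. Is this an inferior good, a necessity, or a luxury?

0.815 (necessity)

At P = 11.1, Y = 19352.1: Q = 129.347.
Holding P constant, ∂Q/∂Y = 105.4/Y = 0.00544644.
η_Y = (∂Q/∂Y)·(Y/Q) = 0.00544644 × (19352.1/129.347) = 0.815.
Since 0 < η < 1, this is a necessity.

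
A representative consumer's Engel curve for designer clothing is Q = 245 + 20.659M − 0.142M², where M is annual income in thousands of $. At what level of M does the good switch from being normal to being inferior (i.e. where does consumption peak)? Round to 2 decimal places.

72.74

dQ/dM = 20.659 − 0.284M.
The good is inferior where dQ/dM < 0. Setting dQ/dM = 0 gives M = 20.659 / 0.284 = 72.74.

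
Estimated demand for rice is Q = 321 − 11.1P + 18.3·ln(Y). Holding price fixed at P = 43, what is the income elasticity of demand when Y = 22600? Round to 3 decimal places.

0.674

At P = 43, Y = 22600: Q = 27.170.
Holding P constant, ∂Q/∂Y = 18.3/Y = 0.000809735.
η_Y = (∂Q/∂Y)·(Y/Q) = 0.000809735 × (22600/27.170) = 0.674.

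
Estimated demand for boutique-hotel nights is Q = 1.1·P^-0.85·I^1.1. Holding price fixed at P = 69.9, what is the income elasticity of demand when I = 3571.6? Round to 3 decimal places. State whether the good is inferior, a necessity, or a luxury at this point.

For a multiplicative demand Q = A·P^α·I^β, the income elasticity is β everywhere.
Here β = 1.1, so η = 1.100.
Since η > 1, this is a luxury.

1.100 (luxury)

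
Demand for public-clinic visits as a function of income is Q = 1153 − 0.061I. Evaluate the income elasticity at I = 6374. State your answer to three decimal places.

At I = 6374: Q = 764.186.
dQ/dI = −0.061.
η = (dQ/dI)·(I/Q) = -0.061 × (6374/764.186) = -0.509.

-0.509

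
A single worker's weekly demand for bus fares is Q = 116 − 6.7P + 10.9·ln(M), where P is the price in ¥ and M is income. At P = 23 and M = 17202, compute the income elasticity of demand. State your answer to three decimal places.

At P = 23, M = 17202: Q = 68.205.
Holding P constant, ∂Q/∂M = 10.9/M = 0.000633647.
η_M = (∂Q/∂M)·(M/Q) = 0.000633647 × (17202/68.205) = 0.160.

0.160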